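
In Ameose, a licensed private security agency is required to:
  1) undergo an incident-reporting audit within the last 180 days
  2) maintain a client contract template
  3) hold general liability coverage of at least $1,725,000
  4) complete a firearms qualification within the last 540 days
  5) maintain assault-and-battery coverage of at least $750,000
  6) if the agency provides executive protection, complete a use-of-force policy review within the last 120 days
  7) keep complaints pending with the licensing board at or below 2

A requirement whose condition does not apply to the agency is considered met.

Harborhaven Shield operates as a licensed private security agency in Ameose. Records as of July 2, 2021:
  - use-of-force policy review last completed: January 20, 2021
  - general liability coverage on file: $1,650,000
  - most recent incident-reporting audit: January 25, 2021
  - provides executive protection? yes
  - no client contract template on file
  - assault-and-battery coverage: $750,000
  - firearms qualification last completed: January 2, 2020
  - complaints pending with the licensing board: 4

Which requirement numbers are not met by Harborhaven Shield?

1. incident-reporting audit 158 days ago vs limit 180 → met
2. client contract template absent → not met
3. general liability coverage $1,650,000 < $1,725,000 → not met
4. firearms qualification 547 days ago vs limit 540 → not met
5. assault-and-battery coverage $750,000 ≥ $750,000 → met
6. condition 'provides executive protection' holds; use-of-force policy review 163 days ago vs limit 120 → not met
7. complaints pending with the licensing board 4 > 2 → not met
Not met: 2, 3, 4, 6, 7

2, 3, 4, 6, 7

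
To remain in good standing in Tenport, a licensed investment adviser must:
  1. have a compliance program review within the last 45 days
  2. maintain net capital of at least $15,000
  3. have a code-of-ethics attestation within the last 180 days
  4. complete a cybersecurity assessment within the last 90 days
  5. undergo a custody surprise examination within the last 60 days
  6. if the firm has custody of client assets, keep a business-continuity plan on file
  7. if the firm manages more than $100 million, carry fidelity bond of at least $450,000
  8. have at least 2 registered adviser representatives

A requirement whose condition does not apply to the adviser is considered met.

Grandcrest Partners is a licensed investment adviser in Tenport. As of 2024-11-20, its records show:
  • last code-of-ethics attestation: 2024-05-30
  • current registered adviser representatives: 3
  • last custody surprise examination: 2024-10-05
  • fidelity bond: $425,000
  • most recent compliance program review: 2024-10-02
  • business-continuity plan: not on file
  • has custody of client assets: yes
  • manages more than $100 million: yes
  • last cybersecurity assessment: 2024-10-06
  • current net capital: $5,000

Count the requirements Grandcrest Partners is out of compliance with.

1. compliance program review 49 days ago vs limit 45 → not met
2. net capital $5,000 < $15,000 → not met
3. code-of-ethics attestation 174 days ago vs limit 180 → met
4. cybersecurity assessment 45 days ago vs limit 90 → met
5. custody surprise examination 46 days ago vs limit 60 → met
6. condition 'has custody of client assets' holds; business-continuity plan absent → not met
7. condition 'manages more than $100 million' holds; fidelity bond $425,000 < $450,000 → not met
8. registered adviser representatives 3 ≥ 2 → met
Not met: 4 of 8

4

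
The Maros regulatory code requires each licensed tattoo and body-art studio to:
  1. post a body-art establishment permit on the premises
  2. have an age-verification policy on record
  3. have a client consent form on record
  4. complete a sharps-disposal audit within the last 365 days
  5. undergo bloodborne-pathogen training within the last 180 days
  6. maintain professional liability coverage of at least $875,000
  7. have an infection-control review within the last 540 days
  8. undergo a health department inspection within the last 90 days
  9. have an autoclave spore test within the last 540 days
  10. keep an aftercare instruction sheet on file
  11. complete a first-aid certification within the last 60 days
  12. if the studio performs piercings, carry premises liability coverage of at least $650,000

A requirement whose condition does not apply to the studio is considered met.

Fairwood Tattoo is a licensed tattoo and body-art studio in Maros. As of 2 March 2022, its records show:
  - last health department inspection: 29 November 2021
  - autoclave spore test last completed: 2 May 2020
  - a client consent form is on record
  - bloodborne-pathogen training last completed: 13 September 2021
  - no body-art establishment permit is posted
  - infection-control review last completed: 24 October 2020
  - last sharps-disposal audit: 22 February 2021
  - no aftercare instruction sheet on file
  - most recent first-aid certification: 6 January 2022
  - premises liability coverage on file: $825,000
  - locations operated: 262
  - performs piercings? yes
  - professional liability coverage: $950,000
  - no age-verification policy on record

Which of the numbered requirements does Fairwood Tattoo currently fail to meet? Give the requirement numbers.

1, 2, 4, 8, 9, 10

1. body-art establishment permit absent → not met
2. age-verification policy absent → not met
3. client consent form present → met
4. sharps-disposal audit 373 days ago vs limit 365 → not met
5. bloodborne-pathogen training 170 days ago vs limit 180 → met
6. professional liability coverage $950,000 ≥ $875,000 → met
7. infection-control review 494 days ago vs limit 540 → met
8. health department inspection 93 days ago vs limit 90 → not met
9. autoclave spore test 669 days ago vs limit 540 → not met
10. aftercare instruction sheet absent → not met
11. first-aid certification 55 days ago vs limit 60 → met
12. condition 'performs piercings' holds; premises liability coverage $825,000 ≥ $650,000 → met
Not met: 1, 2, 4, 8, 9, 10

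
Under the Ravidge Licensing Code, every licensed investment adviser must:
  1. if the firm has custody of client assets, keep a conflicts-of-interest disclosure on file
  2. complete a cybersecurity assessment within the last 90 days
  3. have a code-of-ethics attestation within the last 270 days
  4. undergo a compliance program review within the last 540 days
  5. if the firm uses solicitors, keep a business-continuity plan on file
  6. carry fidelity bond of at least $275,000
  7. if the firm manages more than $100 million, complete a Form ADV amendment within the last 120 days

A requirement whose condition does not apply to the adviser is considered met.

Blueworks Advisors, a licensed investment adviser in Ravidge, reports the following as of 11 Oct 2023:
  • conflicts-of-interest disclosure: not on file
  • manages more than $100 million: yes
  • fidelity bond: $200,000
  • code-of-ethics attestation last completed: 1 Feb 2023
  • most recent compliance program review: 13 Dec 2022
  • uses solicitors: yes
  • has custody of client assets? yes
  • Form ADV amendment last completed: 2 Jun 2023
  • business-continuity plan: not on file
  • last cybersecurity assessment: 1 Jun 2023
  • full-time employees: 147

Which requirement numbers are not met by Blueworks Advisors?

1, 2, 5, 6, 7

1. condition 'has custody of client assets' holds; conflicts-of-interest disclosure absent → not met
2. cybersecurity assessment 132 days ago vs limit 90 → not met
3. code-of-ethics attestation 252 days ago vs limit 270 → met
4. compliance program review 302 days ago vs limit 540 → met
5. condition 'uses solicitors' holds; business-continuity plan absent → not met
6. fidelity bond $200,000 < $275,000 → not met
7. condition 'manages more than $100 million' holds; Form ADV amendment 131 days ago vs limit 120 → not met
Not met: 1, 2, 5, 6, 7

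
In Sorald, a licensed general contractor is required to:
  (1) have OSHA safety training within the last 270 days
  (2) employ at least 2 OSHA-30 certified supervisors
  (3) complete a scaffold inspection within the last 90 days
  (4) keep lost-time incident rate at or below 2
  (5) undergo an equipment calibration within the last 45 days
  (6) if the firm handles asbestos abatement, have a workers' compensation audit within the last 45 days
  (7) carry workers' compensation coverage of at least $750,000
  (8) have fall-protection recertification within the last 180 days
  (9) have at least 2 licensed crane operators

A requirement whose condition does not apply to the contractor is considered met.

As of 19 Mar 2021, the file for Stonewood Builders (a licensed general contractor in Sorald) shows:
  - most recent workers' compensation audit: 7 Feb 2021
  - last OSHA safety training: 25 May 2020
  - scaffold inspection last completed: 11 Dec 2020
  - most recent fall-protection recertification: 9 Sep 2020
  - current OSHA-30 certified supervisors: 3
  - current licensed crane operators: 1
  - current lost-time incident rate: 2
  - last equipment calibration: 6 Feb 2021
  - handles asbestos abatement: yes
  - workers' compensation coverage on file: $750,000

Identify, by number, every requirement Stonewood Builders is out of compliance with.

1. OSHA safety training 298 days ago vs limit 270 → not met
2. OSHA-30 certified supervisors 3 ≥ 2 → met
3. scaffold inspection 98 days ago vs limit 90 → not met
4. lost-time incident rate 2 ≤ 2 → met
5. equipment calibration 41 days ago vs limit 45 → met
6. condition 'handles asbestos abatement' holds; workers' compensation audit 40 days ago vs limit 45 → met
7. workers' compensation coverage $750,000 ≥ $750,000 → met
8. fall-protection recertification 191 days ago vs limit 180 → not met
9. licensed crane operators 1 < 2 → not met
Not met: 1, 3, 8, 9

1, 3, 8, 9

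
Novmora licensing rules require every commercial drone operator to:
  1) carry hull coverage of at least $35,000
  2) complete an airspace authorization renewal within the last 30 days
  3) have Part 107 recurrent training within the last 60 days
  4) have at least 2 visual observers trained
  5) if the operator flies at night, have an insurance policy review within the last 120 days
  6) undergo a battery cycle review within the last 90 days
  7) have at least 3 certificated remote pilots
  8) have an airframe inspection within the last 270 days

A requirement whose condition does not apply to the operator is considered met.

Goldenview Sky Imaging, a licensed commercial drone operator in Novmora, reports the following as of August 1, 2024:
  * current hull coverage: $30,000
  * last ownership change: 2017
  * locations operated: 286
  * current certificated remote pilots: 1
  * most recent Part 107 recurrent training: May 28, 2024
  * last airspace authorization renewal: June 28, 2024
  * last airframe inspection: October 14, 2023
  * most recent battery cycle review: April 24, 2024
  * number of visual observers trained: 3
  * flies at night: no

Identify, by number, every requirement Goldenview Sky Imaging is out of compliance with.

1, 2, 3, 6, 7, 8

1. hull coverage $30,000 < $35,000 → not met
2. airspace authorization renewal 34 days ago vs limit 30 → not met
3. Part 107 recurrent training 65 days ago vs limit 60 → not met
4. visual observers trained 3 ≥ 2 → met
5. condition 'flies at night' does not hold → requirement n/a → met
6. battery cycle review 99 days ago vs limit 90 → not met
7. certificated remote pilots 1 < 3 → not met
8. airframe inspection 292 days ago vs limit 270 → not met
Not met: 1, 2, 3, 6, 7, 8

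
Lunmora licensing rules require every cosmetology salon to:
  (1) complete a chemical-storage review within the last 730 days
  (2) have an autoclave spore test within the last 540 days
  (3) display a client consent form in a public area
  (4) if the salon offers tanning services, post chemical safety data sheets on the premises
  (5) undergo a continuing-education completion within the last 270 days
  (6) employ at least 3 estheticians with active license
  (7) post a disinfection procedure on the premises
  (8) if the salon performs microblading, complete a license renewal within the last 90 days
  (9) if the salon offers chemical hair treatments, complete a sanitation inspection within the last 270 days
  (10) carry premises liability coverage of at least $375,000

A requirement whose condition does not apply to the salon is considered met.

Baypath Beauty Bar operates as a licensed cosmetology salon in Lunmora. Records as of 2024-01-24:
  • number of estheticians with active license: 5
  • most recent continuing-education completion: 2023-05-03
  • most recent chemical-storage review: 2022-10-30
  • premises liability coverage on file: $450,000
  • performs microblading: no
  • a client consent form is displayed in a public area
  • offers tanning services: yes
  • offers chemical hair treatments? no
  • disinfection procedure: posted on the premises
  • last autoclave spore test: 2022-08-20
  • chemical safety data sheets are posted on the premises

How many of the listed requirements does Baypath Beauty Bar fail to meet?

1. chemical-storage review 451 days ago vs limit 730 → met
2. autoclave spore test 522 days ago vs limit 540 → met
3. client consent form present → met
4. condition 'offers tanning services' holds; chemical safety data sheets present → met
5. continuing-education completion 266 days ago vs limit 270 → met
6. estheticians with active license 5 ≥ 3 → met
7. disinfection procedure present → met
8. condition 'performs microblading' does not hold → requirement n/a → met
9. condition 'offers chemical hair treatments' does not hold → requirement n/a → met
10. premises liability coverage $450,000 ≥ $375,000 → met
Not met: 0 of 10

0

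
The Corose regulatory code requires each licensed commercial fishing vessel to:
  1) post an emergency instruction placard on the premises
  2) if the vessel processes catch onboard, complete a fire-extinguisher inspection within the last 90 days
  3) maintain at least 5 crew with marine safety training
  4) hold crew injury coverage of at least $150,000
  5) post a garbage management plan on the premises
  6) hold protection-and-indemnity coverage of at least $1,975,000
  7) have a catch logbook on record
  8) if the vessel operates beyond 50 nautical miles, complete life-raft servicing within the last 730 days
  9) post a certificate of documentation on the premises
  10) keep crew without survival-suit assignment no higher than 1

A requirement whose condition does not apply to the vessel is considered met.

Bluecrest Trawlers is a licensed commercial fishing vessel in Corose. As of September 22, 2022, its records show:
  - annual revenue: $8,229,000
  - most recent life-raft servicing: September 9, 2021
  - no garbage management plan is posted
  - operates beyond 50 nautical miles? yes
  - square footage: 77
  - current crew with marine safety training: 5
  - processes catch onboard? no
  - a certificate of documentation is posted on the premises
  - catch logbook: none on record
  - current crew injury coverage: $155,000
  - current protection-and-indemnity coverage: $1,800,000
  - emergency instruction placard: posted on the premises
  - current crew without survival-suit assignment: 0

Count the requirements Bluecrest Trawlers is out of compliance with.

1. emergency instruction placard present → met
2. condition 'processes catch onboard' does not hold → requirement n/a → met
3. crew with marine safety training 5 ≥ 5 → met
4. crew injury coverage $155,000 ≥ $150,000 → met
5. garbage management plan absent → not met
6. protection-and-indemnity coverage $1,800,000 < $1,975,000 → not met
7. catch logbook absent → not met
8. condition 'operates beyond 50 nautical miles' holds; life-raft servicing 378 days ago vs limit 730 → met
9. certificate of documentation present → met
10. crew without survival-suit assignment 0 ≤ 1 → met
Not met: 3 of 10

3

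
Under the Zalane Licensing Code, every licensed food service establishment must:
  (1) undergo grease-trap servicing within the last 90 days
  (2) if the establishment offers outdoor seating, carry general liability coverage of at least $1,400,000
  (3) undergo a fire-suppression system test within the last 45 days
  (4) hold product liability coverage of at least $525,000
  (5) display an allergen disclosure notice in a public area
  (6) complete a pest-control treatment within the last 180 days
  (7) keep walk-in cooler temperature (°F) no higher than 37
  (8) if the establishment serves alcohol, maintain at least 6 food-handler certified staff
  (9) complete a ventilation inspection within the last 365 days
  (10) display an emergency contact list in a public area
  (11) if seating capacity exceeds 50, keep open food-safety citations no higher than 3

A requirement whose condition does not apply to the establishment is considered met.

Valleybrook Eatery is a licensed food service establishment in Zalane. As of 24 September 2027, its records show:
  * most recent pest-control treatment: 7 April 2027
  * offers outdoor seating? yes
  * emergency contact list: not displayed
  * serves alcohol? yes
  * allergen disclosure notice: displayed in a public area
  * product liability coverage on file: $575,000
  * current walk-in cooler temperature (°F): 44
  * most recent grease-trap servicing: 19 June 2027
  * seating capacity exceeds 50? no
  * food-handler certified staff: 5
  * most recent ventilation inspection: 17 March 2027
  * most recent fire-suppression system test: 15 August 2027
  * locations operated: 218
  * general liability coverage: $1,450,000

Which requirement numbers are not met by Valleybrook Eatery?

1, 7, 8, 10

1. grease-trap servicing 97 days ago vs limit 90 → not met
2. condition 'offers outdoor seating' holds; general liability coverage $1,450,000 ≥ $1,400,000 → met
3. fire-suppression system test 40 days ago vs limit 45 → met
4. product liability coverage $575,000 ≥ $525,000 → met
5. allergen disclosure notice present → met
6. pest-control treatment 170 days ago vs limit 180 → met
7. walk-in cooler temperature (°F) 44 > 37 → not met
8. condition 'serves alcohol' holds; food-handler certified staff 5 < 6 → not met
9. ventilation inspection 191 days ago vs limit 365 → met
10. emergency contact list absent → not met
11. condition 'seating capacity exceeds 50' does not hold → requirement n/a → met
Not met: 1, 7, 8, 10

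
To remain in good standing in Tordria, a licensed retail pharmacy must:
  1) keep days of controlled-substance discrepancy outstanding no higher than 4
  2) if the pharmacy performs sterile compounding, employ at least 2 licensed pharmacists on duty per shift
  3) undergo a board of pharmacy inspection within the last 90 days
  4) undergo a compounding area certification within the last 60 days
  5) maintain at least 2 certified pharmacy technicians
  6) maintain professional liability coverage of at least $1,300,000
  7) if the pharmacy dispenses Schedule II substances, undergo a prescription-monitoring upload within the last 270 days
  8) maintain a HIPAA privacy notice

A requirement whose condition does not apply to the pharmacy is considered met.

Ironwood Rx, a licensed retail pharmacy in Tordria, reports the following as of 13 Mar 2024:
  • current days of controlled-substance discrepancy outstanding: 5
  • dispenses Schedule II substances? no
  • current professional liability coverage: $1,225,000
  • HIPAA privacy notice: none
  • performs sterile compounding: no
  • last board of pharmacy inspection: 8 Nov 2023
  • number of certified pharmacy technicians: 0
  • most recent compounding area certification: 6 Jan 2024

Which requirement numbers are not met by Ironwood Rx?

1. days of controlled-substance discrepancy outstanding 5 > 4 → not met
2. condition 'performs sterile compounding' does not hold → requirement n/a → met
3. board of pharmacy inspection 126 days ago vs limit 90 → not met
4. compounding area certification 67 days ago vs limit 60 → not met
5. certified pharmacy technicians 0 < 2 → not met
6. professional liability coverage $1,225,000 < $1,300,000 → not met
7. condition 'dispenses Schedule II substances' does not hold → requirement n/a → met
8. HIPAA privacy notice absent → not met
Not met: 1, 3, 4, 5, 6, 8

1, 3, 4, 5, 6, 8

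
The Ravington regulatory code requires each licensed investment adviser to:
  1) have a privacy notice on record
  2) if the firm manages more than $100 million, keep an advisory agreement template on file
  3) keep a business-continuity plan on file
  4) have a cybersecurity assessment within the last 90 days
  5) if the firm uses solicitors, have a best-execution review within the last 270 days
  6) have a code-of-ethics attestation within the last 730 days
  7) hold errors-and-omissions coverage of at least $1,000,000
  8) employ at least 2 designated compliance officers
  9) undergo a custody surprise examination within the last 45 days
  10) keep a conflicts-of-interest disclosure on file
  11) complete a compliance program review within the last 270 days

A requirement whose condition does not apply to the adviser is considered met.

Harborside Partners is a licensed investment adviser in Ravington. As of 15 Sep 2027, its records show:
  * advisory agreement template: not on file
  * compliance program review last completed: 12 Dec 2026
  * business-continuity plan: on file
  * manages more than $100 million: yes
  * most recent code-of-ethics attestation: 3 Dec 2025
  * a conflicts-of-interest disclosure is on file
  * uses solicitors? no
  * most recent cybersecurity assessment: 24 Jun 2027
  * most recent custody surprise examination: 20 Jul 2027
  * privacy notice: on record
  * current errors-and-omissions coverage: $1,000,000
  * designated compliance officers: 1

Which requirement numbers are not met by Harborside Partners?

1. privacy notice present → met
2. condition 'manages more than $100 million' holds; advisory agreement template absent → not met
3. business-continuity plan present → met
4. cybersecurity assessment 83 days ago vs limit 90 → met
5. condition 'uses solicitors' does not hold → requirement n/a → met
6. code-of-ethics attestation 651 days ago vs limit 730 → met
7. errors-and-omissions coverage $1,000,000 ≥ $1,000,000 → met
8. designated compliance officers 1 < 2 → not met
9. custody surprise examination 57 days ago vs limit 45 → not met
10. conflicts-of-interest disclosure present → met
11. compliance program review 277 days ago vs limit 270 → not met
Not met: 2, 8, 9, 11

2, 8, 9, 11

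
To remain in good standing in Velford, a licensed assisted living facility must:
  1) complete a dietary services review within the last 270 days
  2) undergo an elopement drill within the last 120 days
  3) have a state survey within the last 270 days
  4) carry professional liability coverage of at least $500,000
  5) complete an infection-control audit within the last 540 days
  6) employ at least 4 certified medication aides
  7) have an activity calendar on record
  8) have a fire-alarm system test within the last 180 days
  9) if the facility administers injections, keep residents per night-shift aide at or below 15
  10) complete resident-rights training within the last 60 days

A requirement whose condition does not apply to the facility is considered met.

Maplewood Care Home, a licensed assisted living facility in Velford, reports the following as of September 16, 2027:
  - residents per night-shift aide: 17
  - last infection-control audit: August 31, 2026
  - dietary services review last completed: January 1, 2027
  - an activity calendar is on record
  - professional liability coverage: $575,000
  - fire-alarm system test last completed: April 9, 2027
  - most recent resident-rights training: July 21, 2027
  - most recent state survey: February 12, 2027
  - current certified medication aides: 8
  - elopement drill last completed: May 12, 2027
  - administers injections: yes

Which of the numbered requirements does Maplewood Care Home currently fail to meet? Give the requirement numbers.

2, 9

1. dietary services review 258 days ago vs limit 270 → met
2. elopement drill 127 days ago vs limit 120 → not met
3. state survey 216 days ago vs limit 270 → met
4. professional liability coverage $575,000 ≥ $500,000 → met
5. infection-control audit 381 days ago vs limit 540 → met
6. certified medication aides 8 ≥ 4 → met
7. activity calendar present → met
8. fire-alarm system test 160 days ago vs limit 180 → met
9. condition 'administers injections' holds; residents per night-shift aide 17 > 15 → not met
10. resident-rights training 57 days ago vs limit 60 → met
Not met: 2, 9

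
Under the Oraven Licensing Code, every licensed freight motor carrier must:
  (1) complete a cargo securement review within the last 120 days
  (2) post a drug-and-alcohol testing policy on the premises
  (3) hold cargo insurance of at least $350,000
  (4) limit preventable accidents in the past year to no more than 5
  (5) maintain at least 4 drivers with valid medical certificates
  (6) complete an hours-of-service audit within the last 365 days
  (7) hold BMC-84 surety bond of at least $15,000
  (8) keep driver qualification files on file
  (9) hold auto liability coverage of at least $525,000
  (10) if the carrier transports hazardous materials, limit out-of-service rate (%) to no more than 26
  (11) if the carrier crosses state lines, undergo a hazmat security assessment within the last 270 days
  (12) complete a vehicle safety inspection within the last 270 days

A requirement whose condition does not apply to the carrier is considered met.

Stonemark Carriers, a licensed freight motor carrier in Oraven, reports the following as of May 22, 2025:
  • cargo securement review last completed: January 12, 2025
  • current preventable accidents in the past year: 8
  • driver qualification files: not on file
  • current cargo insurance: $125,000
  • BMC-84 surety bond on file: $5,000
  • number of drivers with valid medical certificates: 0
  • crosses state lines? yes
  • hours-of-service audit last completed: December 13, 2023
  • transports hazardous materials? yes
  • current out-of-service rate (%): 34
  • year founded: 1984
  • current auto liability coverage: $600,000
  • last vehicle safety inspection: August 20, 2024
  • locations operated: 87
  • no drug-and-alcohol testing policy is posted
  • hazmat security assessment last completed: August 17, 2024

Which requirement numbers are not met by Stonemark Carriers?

1, 2, 3, 4, 5, 6, 7, 8, 10, 11, 12

1. cargo securement review 130 days ago vs limit 120 → not met
2. drug-and-alcohol testing policy absent → not met
3. cargo insurance $125,000 < $350,000 → not met
4. preventable accidents in the past year 8 > 5 → not met
5. drivers with valid medical certificates 0 < 4 → not met
6. hours-of-service audit 526 days ago vs limit 365 → not met
7. BMC-84 surety bond $5,000 < $15,000 → not met
8. driver qualification files absent → not met
9. auto liability coverage $600,000 ≥ $525,000 → met
10. condition 'transports hazardous materials' holds; out-of-service rate (%) 34 > 26 → not met
11. condition 'crosses state lines' holds; hazmat security assessment 278 days ago vs limit 270 → not met
12. vehicle safety inspection 275 days ago vs limit 270 → not met
Not met: 1, 2, 3, 4, 5, 6, 7, 8, 10, 11, 12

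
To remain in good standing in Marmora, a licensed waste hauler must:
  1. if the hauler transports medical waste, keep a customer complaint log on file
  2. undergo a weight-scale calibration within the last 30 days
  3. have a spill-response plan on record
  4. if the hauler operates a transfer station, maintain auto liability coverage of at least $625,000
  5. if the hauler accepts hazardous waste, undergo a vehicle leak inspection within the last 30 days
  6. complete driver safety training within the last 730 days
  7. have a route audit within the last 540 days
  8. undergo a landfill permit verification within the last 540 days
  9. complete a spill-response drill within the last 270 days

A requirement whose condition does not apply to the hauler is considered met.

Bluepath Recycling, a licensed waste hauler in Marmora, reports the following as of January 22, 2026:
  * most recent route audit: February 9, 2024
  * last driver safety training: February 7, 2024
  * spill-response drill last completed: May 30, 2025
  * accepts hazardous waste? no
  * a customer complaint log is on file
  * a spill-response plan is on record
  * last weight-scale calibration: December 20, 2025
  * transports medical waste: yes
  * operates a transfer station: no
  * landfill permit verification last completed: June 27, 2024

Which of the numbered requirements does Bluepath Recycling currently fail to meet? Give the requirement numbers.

2, 7, 8

1. condition 'transports medical waste' holds; customer complaint log present → met
2. weight-scale calibration 33 days ago vs limit 30 → not met
3. spill-response plan present → met
4. condition 'operates a transfer station' does not hold → requirement n/a → met
5. condition 'accepts hazardous waste' does not hold → requirement n/a → met
6. driver safety training 715 days ago vs limit 730 → met
7. route audit 713 days ago vs limit 540 → not met
8. landfill permit verification 574 days ago vs limit 540 → not met
9. spill-response drill 237 days ago vs limit 270 → met
Not met: 2, 7, 8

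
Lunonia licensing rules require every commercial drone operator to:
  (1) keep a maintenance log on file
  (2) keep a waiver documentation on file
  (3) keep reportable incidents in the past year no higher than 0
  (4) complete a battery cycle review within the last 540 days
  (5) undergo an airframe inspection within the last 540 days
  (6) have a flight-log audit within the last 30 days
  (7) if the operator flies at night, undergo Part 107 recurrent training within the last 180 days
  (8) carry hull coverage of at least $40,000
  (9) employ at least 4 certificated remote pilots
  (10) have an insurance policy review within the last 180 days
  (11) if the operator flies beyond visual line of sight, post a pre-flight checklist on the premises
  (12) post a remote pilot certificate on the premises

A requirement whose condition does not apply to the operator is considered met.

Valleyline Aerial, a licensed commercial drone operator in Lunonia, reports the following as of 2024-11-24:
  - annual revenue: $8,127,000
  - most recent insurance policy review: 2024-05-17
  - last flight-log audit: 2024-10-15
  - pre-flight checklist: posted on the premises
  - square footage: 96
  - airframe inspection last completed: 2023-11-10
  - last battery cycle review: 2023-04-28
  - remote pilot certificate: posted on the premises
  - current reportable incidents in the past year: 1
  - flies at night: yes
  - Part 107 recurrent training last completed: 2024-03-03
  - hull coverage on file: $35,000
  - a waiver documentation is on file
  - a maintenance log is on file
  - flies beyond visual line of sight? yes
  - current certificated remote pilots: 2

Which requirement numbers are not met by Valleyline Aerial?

3, 4, 6, 7, 8, 9, 10

1. maintenance log present → met
2. waiver documentation present → met
3. reportable incidents in the past year 1 > 0 → not met
4. battery cycle review 576 days ago vs limit 540 → not met
5. airframe inspection 380 days ago vs limit 540 → met
6. flight-log audit 40 days ago vs limit 30 → not met
7. condition 'flies at night' holds; Part 107 recurrent training 266 days ago vs limit 180 → not met
8. hull coverage $35,000 < $40,000 → not met
9. certificated remote pilots 2 < 4 → not met
10. insurance policy review 191 days ago vs limit 180 → not met
11. condition 'flies beyond visual line of sight' holds; pre-flight checklist present → met
12. remote pilot certificate present → met
Not met: 3, 4, 6, 7, 8, 9, 10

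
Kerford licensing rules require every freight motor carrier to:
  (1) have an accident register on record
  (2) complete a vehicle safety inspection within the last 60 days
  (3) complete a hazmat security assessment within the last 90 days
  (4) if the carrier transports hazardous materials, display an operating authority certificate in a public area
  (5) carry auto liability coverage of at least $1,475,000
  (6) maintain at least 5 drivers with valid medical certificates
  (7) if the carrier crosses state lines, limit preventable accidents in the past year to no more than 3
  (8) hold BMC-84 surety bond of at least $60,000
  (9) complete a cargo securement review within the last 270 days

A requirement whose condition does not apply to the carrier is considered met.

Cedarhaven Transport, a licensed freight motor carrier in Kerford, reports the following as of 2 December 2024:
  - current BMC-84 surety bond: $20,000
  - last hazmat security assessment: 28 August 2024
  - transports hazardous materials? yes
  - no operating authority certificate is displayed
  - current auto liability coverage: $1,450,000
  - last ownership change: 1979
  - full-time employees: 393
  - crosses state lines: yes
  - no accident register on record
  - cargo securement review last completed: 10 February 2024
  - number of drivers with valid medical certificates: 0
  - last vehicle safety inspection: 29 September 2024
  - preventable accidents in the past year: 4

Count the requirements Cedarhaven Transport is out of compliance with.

9

1. accident register absent → not met
2. vehicle safety inspection 64 days ago vs limit 60 → not met
3. hazmat security assessment 96 days ago vs limit 90 → not met
4. condition 'transports hazardous materials' holds; operating authority certificate absent → not met
5. auto liability coverage $1,450,000 < $1,475,000 → not met
6. drivers with valid medical certificates 0 < 5 → not met
7. condition 'crosses state lines' holds; preventable accidents in the past year 4 > 3 → not met
8. BMC-84 surety bond $20,000 < $60,000 → not met
9. cargo securement review 296 days ago vs limit 270 → not met
Not met: 9 of 9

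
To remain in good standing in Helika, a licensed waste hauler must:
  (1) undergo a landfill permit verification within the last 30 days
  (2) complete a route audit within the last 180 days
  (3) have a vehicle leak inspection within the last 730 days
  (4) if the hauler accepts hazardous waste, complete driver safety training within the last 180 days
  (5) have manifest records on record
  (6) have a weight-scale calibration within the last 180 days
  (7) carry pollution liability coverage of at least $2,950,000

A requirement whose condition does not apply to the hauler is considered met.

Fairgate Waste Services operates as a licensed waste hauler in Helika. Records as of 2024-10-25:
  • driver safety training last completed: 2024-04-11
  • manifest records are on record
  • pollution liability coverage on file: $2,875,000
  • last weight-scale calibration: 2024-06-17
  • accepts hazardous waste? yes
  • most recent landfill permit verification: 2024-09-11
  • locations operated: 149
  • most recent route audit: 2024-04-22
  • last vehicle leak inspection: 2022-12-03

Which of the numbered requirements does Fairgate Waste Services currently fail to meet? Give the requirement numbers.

1, 2, 4, 7

1. landfill permit verification 44 days ago vs limit 30 → not met
2. route audit 186 days ago vs limit 180 → not met
3. vehicle leak inspection 692 days ago vs limit 730 → met
4. condition 'accepts hazardous waste' holds; driver safety training 197 days ago vs limit 180 → not met
5. manifest records present → met
6. weight-scale calibration 130 days ago vs limit 180 → met
7. pollution liability coverage $2,875,000 < $2,950,000 → not met
Not met: 1, 2, 4, 7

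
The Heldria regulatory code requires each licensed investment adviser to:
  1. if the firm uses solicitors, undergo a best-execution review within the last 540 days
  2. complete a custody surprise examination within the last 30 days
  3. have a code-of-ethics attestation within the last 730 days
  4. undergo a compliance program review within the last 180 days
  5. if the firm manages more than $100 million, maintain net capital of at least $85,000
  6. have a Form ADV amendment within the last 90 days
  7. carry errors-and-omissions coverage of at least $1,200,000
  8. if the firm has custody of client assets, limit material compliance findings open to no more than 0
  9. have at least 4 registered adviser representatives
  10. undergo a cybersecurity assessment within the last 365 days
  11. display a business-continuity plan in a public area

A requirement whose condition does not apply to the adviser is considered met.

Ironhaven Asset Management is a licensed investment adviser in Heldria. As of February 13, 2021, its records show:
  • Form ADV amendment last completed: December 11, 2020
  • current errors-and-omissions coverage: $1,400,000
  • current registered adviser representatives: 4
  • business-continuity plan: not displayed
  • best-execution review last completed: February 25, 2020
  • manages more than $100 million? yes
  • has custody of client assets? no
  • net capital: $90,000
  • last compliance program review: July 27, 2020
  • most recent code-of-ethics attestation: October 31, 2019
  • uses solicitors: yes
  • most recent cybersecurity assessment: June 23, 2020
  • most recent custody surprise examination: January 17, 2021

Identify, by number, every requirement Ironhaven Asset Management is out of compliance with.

4, 11

1. condition 'uses solicitors' holds; best-execution review 354 days ago vs limit 540 → met
2. custody surprise examination 27 days ago vs limit 30 → met
3. code-of-ethics attestation 471 days ago vs limit 730 → met
4. compliance program review 201 days ago vs limit 180 → not met
5. condition 'manages more than $100 million' holds; net capital $90,000 ≥ $85,000 → met
6. Form ADV amendment 64 days ago vs limit 90 → met
7. errors-and-omissions coverage $1,400,000 ≥ $1,200,000 → met
8. condition 'has custody of client assets' does not hold → requirement n/a → met
9. registered adviser representatives 4 ≥ 4 → met
10. cybersecurity assessment 235 days ago vs limit 365 → met
11. business-continuity plan absent → not met
Not met: 4, 11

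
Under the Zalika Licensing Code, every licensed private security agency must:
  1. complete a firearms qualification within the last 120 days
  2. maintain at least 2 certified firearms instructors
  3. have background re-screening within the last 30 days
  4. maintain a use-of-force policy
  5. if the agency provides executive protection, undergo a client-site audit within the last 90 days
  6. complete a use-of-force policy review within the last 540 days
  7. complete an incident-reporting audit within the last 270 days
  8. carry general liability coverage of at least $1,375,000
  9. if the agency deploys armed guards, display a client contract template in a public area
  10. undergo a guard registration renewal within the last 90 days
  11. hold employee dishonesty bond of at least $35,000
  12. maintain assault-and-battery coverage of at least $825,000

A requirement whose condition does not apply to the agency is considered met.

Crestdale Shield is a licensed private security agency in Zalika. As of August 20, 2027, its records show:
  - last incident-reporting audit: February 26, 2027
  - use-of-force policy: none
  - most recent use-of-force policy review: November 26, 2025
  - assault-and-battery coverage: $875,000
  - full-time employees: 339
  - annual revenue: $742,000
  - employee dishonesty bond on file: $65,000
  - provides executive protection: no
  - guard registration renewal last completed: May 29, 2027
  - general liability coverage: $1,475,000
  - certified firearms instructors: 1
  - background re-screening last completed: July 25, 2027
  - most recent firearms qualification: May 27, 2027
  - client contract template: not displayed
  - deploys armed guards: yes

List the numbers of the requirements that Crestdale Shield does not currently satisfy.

1. firearms qualification 85 days ago vs limit 120 → met
2. certified firearms instructors 1 < 2 → not met
3. background re-screening 26 days ago vs limit 30 → met
4. use-of-force policy absent → not met
5. condition 'provides executive protection' does not hold → requirement n/a → met
6. use-of-force policy review 632 days ago vs limit 540 → not met
7. incident-reporting audit 175 days ago vs limit 270 → met
8. general liability coverage $1,475,000 ≥ $1,375,000 → met
9. condition 'deploys armed guards' holds; client contract template absent → not met
10. guard registration renewal 83 days ago vs limit 90 → met
11. employee dishonesty bond $65,000 ≥ $35,000 → met
12. assault-and-battery coverage $875,000 ≥ $825,000 → met
Not met: 2, 4, 6, 9

2, 4, 6, 9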